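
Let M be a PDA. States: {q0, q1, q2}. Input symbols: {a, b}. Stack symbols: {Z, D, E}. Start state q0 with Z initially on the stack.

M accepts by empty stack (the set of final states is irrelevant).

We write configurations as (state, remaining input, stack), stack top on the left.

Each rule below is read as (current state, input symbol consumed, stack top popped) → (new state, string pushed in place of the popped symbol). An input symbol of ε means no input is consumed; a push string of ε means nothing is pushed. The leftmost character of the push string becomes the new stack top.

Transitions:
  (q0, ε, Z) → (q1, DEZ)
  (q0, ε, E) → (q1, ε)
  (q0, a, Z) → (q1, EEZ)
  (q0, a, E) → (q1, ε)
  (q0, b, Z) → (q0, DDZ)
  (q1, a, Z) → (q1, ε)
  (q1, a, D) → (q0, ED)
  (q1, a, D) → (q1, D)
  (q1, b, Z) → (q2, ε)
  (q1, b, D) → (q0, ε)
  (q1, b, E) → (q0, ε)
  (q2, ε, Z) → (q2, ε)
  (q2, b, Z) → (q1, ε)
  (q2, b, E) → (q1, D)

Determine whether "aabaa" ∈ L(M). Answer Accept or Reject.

One accepting computation: (q0, aabaa, Z) ⊢ (q1, aabaa, DEZ) ⊢ (q0, abaa, EDEZ) ⊢ (q1, baa, DEZ) ⊢ (q0, aa, EZ) ⊢ (q1, a, Z) ⊢ (q1, ε, ε)
All input consumed and the stack is empty.

Accept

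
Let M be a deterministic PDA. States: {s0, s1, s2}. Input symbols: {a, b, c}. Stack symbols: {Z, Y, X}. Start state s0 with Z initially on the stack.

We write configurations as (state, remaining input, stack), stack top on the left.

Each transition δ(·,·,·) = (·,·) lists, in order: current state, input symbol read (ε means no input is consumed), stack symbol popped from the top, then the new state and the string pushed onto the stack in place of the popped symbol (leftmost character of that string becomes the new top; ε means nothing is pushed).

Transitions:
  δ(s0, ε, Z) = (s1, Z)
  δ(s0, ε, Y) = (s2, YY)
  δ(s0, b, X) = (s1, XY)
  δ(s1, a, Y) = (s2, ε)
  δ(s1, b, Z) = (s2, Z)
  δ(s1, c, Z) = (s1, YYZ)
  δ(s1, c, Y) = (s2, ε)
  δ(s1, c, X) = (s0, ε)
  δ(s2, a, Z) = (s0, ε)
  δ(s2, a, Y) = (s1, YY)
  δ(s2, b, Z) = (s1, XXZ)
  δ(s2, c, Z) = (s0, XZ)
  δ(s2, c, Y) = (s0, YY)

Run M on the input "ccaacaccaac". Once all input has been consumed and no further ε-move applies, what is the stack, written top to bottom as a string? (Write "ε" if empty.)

(s0, ccaacaccaac, Z)
  ε-move, top Z: go to s1, push Z → (s1, ccaacaccaac, Z)
  read c, top Z: go to s1, push YYZ → (s1, caacaccaac, YYZ)
  read c, top Y: go to s2, push ε → (s2, aacaccaac, YZ)
  read a, top Y: go to s1, push YY → (s1, acaccaac, YYZ)
  read a, top Y: go to s2, push ε → (s2, caccaac, YZ)
  read c, top Y: go to s0, push YY → (s0, accaac, YYZ)
  ε-move, top Y: go to s2, push YY → (s2, accaac, YYYZ)
  read a, top Y: go to s1, push YY → (s1, ccaac, YYYYZ)
  read c, top Y: go to s2, push ε → (s2, caac, YYYZ)
  read c, top Y: go to s0, push YY → (s0, aac, YYYYZ)
  ε-move, top Y: go to s2, push YY → (s2, aac, YYYYYZ)
  read a, top Y: go to s1, push YY → (s1, ac, YYYYYYZ)
  read a, top Y: go to s2, push ε → (s2, c, YYYYYZ)
  read c, top Y: go to s0, push YY → (s0, ε, YYYYYYZ)
  ε-move, top Y: go to s2, push YY → (s2, ε, YYYYYYYZ)
All input consumed in state s2 with stack YYYYYYYZ.

YYYYYYYZ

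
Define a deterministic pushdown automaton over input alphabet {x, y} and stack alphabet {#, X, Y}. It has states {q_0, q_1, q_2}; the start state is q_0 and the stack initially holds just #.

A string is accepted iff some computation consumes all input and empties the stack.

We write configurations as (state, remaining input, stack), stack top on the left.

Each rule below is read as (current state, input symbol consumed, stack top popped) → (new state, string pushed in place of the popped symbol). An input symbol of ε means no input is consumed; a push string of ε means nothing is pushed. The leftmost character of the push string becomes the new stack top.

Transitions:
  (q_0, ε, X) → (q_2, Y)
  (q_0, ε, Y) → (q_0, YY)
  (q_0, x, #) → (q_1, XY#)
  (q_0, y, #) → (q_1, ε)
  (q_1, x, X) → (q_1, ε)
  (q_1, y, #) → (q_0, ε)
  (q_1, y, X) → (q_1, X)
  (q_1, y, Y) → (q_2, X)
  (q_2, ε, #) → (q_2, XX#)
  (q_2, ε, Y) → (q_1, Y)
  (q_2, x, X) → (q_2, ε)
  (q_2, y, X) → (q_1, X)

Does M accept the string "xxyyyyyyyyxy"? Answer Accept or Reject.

(q_0, xxyyyyyyyyxy, #)
  read x, top #: go to q_1, push XY# → (q_1, xyyyyyyyyxy, XY#)
  read x, top X: go to q_1, push ε → (q_1, yyyyyyyyxy, Y#)
  read y, top Y: go to q_2, push X → (q_2, yyyyyyyxy, X#)
  read y, top X: go to q_1, push X → (q_1, yyyyyyxy, X#)
  read y, top X: go to q_1, push X → (q_1, yyyyyxy, X#)
  read y, top X: go to q_1, push X → (q_1, yyyyxy, X#)
  read y, top X: go to q_1, push X → (q_1, yyyxy, X#)
  read y, top X: go to q_1, push X → (q_1, yyxy, X#)
  read y, top X: go to q_1, push X → (q_1, yxy, X#)
  read y, top X: go to q_1, push X → (q_1, xy, X#)
  read x, top X: go to q_1, push ε → (q_1, y, #)
  read y, top #: go to q_0, push ε → (q_0, ε, ε)
All input consumed and the stack is empty.

Accept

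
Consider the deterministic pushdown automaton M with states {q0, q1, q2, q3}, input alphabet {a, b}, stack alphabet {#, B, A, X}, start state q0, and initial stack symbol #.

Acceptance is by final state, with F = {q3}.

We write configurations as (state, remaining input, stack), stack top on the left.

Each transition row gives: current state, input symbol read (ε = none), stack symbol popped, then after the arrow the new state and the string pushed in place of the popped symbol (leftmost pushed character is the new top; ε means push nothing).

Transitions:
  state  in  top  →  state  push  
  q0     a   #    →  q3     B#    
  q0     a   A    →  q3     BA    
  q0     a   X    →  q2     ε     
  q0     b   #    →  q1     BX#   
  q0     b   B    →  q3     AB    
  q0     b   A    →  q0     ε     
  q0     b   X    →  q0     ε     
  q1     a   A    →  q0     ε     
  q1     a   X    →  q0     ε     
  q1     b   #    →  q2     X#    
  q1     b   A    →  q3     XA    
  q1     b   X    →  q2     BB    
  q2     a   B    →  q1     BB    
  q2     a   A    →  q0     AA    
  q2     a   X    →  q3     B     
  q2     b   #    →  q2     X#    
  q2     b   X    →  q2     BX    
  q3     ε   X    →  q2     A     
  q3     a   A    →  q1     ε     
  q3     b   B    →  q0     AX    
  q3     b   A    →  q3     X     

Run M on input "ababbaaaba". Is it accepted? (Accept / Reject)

Accept

(q0, ababbaaaba, #)
  read a, top #: go to q3, push B# → (q3, babbaaaba, B#)
  read b, top B: go to q0, push AX → (q0, abbaaaba, AX#)
  read a, top A: go to q3, push BA → (q3, bbaaaba, BAX#)
  read b, top B: go to q0, push AX → (q0, baaaba, AXAX#)
  read b, top A: go to q0, push ε → (q0, aaaba, XAX#)
  read a, top X: go to q2, push ε → (q2, aaba, AX#)
  read a, top A: go to q0, push AA → (q0, aba, AAX#)
  read a, top A: go to q3, push BA → (q3, ba, BAAX#)
  read b, top B: go to q0, push AX → (q0, a, AXAAX#)
  read a, top A: go to q3, push BA → (q3, ε, BAXAAX#)
All input consumed; state q3 ∈ F.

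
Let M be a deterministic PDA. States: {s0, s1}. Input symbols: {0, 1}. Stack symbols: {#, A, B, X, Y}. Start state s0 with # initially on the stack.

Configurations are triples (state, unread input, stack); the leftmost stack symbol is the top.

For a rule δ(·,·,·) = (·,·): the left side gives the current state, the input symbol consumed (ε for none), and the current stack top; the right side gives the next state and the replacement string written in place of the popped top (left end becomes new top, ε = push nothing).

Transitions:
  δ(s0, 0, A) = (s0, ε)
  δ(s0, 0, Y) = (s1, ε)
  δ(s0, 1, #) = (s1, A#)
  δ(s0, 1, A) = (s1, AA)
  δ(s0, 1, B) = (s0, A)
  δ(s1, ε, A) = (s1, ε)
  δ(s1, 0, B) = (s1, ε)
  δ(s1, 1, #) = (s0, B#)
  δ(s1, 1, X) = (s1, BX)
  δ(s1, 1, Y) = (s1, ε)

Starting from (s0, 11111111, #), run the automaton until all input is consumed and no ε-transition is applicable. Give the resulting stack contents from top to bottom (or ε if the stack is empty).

(s0, 11111111, #)
  read 1, top #: go to s1, push A# → (s1, 1111111, A#)
  ε-move, top A: go to s1, push ε → (s1, 1111111, #)
  read 1, top #: go to s0, push B# → (s0, 111111, B#)
  read 1, top B: go to s0, push A → (s0, 11111, A#)
  read 1, top A: go to s1, push AA → (s1, 1111, AA#)
  ε-move, top A: go to s1, push ε → (s1, 1111, A#)
  ε-move, top A: go to s1, push ε → (s1, 1111, #)
  read 1, top #: go to s0, push B# → (s0, 111, B#)
  read 1, top B: go to s0, push A → (s0, 11, A#)
  read 1, top A: go to s1, push AA → (s1, 1, AA#)
  ε-move, top A: go to s1, push ε → (s1, 1, A#)
  ε-move, top A: go to s1, push ε → (s1, 1, #)
  read 1, top #: go to s0, push B# → (s0, ε, B#)
All input consumed in state s0 with stack B#.

B#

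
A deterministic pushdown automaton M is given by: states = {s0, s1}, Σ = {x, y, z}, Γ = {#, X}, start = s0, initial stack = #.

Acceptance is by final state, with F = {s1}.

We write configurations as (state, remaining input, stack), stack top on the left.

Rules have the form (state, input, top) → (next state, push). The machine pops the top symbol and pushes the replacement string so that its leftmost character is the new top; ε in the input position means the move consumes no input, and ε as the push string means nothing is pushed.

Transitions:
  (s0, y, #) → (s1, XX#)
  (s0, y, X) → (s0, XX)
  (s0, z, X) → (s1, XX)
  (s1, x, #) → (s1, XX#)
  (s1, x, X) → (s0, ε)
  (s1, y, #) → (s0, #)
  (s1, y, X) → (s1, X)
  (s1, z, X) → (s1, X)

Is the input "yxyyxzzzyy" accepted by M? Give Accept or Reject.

Reject

(s0, yxyyxzzzyy, #)
  read y, top #: go to s1, push XX# → (s1, xyyxzzzyy, XX#)
  read x, top X: go to s0, push ε → (s0, yyxzzzyy, X#)
  read y, top X: go to s0, push XX → (s0, yxzzzyy, XX#)
  read y, top X: go to s0, push XX → (s0, xzzzyy, XXX#)
No transition applies at (s0, xzzzyy, XXX#); input not fully consumed.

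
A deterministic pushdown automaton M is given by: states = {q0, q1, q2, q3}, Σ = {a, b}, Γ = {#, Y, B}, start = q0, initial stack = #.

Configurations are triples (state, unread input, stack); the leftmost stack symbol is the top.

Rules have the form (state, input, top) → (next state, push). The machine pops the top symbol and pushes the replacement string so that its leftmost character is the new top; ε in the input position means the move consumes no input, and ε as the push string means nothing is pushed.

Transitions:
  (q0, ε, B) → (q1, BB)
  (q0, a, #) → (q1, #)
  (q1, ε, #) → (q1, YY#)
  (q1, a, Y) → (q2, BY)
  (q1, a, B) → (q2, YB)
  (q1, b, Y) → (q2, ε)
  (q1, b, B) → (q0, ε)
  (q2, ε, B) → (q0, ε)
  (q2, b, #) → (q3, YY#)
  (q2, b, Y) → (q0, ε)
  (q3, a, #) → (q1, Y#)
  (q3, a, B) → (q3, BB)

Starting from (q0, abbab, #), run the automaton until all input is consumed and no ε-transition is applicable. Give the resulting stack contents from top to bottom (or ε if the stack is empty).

(q0, abbab, #) ⊢ (q1, bbab, #) ⊢ (q1, bbab, YY#) ⊢ (q2, bab, Y#) ⊢ (q0, ab, #) ⊢ (q1, b, #) ⊢ (q1, b, YY#) ⊢ (q2, ε, Y#)
All input consumed in state q2 with stack Y#.

Y#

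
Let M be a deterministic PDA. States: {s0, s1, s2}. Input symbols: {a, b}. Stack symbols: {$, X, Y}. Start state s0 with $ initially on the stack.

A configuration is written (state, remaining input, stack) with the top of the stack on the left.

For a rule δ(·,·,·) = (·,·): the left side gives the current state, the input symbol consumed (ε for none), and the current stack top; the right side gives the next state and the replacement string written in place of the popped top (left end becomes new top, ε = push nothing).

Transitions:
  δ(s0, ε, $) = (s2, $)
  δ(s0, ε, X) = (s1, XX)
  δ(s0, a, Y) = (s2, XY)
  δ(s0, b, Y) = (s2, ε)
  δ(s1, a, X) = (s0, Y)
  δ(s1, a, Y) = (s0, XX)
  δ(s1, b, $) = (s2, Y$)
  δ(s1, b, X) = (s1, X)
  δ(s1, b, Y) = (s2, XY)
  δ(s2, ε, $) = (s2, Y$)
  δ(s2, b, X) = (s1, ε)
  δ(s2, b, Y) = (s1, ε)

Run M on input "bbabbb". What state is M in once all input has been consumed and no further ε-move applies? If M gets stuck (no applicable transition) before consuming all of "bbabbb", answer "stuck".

(s0, bbabbb, $)
  ε-move, top $: go to s2, push $ → (s2, bbabbb, $)
  ε-move, top $: go to s2, push Y$ → (s2, bbabbb, Y$)
  read b, top Y: go to s1, push ε → (s1, babbb, $)
  read b, top $: go to s2, push Y$ → (s2, abbb, Y$)
No transition for (s2, a, top Y); M blocks with input abbb remaining.

stuck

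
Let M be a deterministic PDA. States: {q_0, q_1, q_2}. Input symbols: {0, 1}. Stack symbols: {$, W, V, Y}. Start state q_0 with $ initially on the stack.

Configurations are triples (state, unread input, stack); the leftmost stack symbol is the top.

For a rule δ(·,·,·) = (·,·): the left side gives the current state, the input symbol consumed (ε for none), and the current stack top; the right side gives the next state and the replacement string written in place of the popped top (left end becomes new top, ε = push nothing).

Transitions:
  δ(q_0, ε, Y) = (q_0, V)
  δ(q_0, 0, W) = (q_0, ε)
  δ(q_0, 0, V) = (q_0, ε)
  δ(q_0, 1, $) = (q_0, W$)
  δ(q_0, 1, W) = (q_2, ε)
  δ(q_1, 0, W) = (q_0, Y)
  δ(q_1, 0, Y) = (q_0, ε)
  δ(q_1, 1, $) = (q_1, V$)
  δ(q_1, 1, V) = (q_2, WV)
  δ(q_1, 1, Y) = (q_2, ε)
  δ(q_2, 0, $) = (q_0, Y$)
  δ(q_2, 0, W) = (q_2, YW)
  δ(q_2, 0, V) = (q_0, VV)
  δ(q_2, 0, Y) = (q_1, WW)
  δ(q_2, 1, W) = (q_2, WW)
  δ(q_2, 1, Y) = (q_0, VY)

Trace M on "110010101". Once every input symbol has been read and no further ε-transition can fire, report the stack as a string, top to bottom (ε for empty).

(q_0, 110010101, $) ⊢ (q_0, 10010101, W$) ⊢ (q_2, 0010101, $) ⊢ (q_0, 010101, Y$) ⊢ (q_0, 010101, V$) ⊢ (q_0, 10101, $) ⊢ (q_0, 0101, W$) ⊢ (q_0, 101, $) ⊢ (q_0, 01, W$) ⊢ (q_0, 1, $) ⊢ (q_0, ε, W$)
All input consumed in state q_0 with stack W$.

W$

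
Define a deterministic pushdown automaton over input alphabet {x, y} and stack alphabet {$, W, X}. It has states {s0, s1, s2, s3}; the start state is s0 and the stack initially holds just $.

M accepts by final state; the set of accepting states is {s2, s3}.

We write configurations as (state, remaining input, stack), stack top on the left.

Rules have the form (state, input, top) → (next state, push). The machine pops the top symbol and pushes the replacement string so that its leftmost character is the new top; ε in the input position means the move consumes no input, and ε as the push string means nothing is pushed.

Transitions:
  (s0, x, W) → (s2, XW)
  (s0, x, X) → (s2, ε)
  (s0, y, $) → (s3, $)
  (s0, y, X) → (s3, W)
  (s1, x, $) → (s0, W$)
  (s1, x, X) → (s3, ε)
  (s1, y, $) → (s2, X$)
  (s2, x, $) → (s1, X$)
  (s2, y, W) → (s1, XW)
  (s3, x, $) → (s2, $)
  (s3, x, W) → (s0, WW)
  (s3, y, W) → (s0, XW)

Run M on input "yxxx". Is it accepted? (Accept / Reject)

(s0, yxxx, $)
  read y, top $: go to s3, push $ → (s3, xxx, $)
  read x, top $: go to s2, push $ → (s2, xx, $)
  read x, top $: go to s1, push X$ → (s1, x, X$)
  read x, top X: go to s3, push ε → (s3, ε, $)
All input consumed; state s3 ∈ F.

Accept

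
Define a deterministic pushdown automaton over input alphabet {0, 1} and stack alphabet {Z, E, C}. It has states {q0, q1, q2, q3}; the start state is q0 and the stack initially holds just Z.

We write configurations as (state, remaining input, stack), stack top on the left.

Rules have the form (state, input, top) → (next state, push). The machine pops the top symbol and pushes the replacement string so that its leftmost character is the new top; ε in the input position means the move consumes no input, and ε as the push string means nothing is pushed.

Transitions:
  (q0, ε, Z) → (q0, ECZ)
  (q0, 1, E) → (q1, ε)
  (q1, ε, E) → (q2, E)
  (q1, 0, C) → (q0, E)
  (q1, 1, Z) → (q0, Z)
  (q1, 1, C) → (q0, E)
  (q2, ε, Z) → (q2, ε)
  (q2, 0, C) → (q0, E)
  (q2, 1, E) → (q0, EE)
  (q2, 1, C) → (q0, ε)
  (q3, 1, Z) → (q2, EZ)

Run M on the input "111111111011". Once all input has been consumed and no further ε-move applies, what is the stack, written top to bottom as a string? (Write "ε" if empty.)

ECZ

(q0, 111111111011, Z)
  ε-move, top Z: go to q0, push ECZ → (q0, 111111111011, ECZ)
  read 1, top E: go to q1, push ε → (q1, 11111111011, CZ)
  read 1, top C: go to q0, push E → (q0, 1111111011, EZ)
  read 1, top E: go to q1, push ε → (q1, 111111011, Z)
  read 1, top Z: go to q0, push Z → (q0, 11111011, Z)
  ε-move, top Z: go to q0, push ECZ → (q0, 11111011, ECZ)
  read 1, top E: go to q1, push ε → (q1, 1111011, CZ)
  read 1, top C: go to q0, push E → (q0, 111011, EZ)
  read 1, top E: go to q1, push ε → (q1, 11011, Z)
  read 1, top Z: go to q0, push Z → (q0, 1011, Z)
  ε-move, top Z: go to q0, push ECZ → (q0, 1011, ECZ)
  read 1, top E: go to q1, push ε → (q1, 011, CZ)
  read 0, top C: go to q0, push E → (q0, 11, EZ)
  read 1, top E: go to q1, push ε → (q1, 1, Z)
  read 1, top Z: go to q0, push Z → (q0, ε, Z)
  ε-move, top Z: go to q0, push ECZ → (q0, ε, ECZ)
All input consumed in state q0 with stack ECZ.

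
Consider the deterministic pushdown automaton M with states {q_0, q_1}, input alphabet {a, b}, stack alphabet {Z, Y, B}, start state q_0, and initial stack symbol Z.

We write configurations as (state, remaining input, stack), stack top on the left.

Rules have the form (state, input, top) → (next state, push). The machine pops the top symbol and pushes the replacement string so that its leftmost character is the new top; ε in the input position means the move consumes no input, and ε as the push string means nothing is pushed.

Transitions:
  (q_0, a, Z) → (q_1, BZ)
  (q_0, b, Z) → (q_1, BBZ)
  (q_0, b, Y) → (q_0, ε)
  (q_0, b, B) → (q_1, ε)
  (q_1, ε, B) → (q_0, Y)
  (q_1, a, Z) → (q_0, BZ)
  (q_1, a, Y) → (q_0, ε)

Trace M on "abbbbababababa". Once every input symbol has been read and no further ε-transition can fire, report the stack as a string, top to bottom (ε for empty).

(q_0, abbbbababababa, Z)
  read a, top Z: go to q_1, push BZ → (q_1, bbbbababababa, BZ)
  ε-move, top B: go to q_0, push Y → (q_0, bbbbababababa, YZ)
  read b, top Y: go to q_0, push ε → (q_0, bbbababababa, Z)
  read b, top Z: go to q_1, push BBZ → (q_1, bbababababa, BBZ)
  ε-move, top B: go to q_0, push Y → (q_0, bbababababa, YBZ)
  read b, top Y: go to q_0, push ε → (q_0, bababababa, BZ)
  read b, top B: go to q_1, push ε → (q_1, ababababa, Z)
  read a, top Z: go to q_0, push BZ → (q_0, babababa, BZ)
  read b, top B: go to q_1, push ε → (q_1, abababa, Z)
  read a, top Z: go to q_0, push BZ → (q_0, bababa, BZ)
  read b, top B: go to q_1, push ε → (q_1, ababa, Z)
  read a, top Z: go to q_0, push BZ → (q_0, baba, BZ)
  read b, top B: go to q_1, push ε → (q_1, aba, Z)
  read a, top Z: go to q_0, push BZ → (q_0, ba, BZ)
  read b, top B: go to q_1, push ε → (q_1, a, Z)
  read a, top Z: go to q_0, push BZ → (q_0, ε, BZ)
All input consumed in state q_0 with stack BZ.

BZ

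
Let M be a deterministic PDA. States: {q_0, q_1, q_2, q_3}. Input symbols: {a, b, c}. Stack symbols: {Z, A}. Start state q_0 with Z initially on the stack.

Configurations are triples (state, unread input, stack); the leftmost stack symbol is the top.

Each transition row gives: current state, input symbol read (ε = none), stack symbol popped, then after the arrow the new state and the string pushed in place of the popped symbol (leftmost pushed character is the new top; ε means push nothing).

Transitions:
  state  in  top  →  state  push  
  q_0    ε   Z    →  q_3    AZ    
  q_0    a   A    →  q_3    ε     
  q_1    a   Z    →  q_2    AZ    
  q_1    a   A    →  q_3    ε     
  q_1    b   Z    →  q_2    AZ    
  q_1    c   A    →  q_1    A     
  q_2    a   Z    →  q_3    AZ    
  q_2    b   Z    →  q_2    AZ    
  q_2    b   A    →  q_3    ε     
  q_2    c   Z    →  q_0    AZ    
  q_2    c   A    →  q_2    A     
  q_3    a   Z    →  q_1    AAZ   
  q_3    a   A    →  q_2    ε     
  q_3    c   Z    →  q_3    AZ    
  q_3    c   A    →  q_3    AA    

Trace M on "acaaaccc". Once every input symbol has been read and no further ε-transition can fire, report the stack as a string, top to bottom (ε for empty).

AAAAZ

(q_0, acaaaccc, Z)
  ε-move, top Z: go to q_3, push AZ → (q_3, acaaaccc, AZ)
  read a, top A: go to q_2, push ε → (q_2, caaaccc, Z)
  read c, top Z: go to q_0, push AZ → (q_0, aaaccc, AZ)
  read a, top A: go to q_3, push ε → (q_3, aaccc, Z)
  read a, top Z: go to q_1, push AAZ → (q_1, accc, AAZ)
  read a, top A: go to q_3, push ε → (q_3, ccc, AZ)
  read c, top A: go to q_3, push AA → (q_3, cc, AAZ)
  read c, top A: go to q_3, push AA → (q_3, c, AAAZ)
  read c, top A: go to q_3, push AA → (q_3, ε, AAAAZ)
All input consumed in state q_3 with stack AAAAZ.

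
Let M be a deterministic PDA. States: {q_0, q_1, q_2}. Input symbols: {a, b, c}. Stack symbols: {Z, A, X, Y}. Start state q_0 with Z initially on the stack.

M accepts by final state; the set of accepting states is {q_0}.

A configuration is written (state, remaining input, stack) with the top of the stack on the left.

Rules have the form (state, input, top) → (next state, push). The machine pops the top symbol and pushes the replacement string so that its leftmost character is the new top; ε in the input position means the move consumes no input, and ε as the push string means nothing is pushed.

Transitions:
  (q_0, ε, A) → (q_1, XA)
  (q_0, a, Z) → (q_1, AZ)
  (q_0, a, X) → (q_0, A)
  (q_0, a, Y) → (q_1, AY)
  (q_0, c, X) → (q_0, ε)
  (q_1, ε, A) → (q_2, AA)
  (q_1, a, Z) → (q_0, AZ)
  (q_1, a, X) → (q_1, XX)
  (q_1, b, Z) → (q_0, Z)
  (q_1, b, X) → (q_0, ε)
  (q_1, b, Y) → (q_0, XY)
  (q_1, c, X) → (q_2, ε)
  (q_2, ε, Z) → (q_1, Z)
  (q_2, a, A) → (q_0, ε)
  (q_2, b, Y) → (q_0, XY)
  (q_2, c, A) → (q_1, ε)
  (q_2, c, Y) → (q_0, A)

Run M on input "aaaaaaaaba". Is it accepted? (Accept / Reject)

(q_0, aaaaaaaaba, Z)
  read a, top Z: go to q_1, push AZ → (q_1, aaaaaaaba, AZ)
  ε-move, top A: go to q_2, push AA → (q_2, aaaaaaaba, AAZ)
  read a, top A: go to q_0, push ε → (q_0, aaaaaaba, AZ)
  ε-move, top A: go to q_1, push XA → (q_1, aaaaaaba, XAZ)
  read a, top X: go to q_1, push XX → (q_1, aaaaaba, XXAZ)
  read a, top X: go to q_1, push XX → (q_1, aaaaba, XXXAZ)
  read a, top X: go to q_1, push XX → (q_1, aaaba, XXXXAZ)
  read a, top X: go to q_1, push XX → (q_1, aaba, XXXXXAZ)
  read a, top X: go to q_1, push XX → (q_1, aba, XXXXXXAZ)
  read a, top X: go to q_1, push XX → (q_1, ba, XXXXXXXAZ)
  read b, top X: go to q_0, push ε → (q_0, a, XXXXXXAZ)
  read a, top X: go to q_0, push A → (q_0, ε, AXXXXXAZ)
All input consumed; state q_0 ∈ F.

Accept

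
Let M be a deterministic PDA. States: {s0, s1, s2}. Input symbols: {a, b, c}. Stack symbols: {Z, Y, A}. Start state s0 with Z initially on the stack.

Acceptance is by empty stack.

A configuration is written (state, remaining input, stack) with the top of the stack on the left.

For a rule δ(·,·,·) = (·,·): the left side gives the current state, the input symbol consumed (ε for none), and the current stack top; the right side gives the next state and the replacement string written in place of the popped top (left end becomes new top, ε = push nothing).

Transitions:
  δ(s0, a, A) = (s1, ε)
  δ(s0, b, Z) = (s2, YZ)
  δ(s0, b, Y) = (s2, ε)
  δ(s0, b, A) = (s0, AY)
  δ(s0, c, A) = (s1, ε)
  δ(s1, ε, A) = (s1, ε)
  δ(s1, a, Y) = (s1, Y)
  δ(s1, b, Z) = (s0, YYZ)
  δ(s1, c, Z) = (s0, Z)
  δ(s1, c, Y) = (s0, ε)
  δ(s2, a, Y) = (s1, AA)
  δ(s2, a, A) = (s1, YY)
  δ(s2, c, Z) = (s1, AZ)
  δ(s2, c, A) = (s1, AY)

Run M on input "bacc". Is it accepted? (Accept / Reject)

(s0, bacc, Z) ⊢ (s2, acc, YZ) ⊢ (s1, cc, AAZ) ⊢ (s1, cc, AZ) ⊢ (s1, cc, Z) ⊢ (s0, c, Z)
No transition applies at (s0, c, Z); input not fully consumed.

Reject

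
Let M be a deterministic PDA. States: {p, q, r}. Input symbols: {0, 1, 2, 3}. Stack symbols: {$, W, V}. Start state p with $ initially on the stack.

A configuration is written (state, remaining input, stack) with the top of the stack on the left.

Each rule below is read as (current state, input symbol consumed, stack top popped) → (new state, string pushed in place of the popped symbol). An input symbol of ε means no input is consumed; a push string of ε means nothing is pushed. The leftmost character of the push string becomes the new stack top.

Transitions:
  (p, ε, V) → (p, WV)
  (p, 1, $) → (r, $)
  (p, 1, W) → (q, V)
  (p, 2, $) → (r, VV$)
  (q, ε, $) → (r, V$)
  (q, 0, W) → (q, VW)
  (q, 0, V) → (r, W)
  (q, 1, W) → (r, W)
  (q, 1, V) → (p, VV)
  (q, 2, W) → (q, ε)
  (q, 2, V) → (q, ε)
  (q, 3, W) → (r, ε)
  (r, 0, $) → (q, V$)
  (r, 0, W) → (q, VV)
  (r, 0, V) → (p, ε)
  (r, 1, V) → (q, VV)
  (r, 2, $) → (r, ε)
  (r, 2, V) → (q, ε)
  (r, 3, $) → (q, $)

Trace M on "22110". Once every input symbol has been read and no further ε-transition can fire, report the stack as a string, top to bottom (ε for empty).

(p, 22110, $) ⊢ (r, 2110, VV$) ⊢ (q, 110, V$) ⊢ (p, 10, VV$) ⊢ (p, 10, WVV$) ⊢ (q, 0, VVV$) ⊢ (r, ε, WVV$)
All input consumed in state r with stack WVV$.

WVV$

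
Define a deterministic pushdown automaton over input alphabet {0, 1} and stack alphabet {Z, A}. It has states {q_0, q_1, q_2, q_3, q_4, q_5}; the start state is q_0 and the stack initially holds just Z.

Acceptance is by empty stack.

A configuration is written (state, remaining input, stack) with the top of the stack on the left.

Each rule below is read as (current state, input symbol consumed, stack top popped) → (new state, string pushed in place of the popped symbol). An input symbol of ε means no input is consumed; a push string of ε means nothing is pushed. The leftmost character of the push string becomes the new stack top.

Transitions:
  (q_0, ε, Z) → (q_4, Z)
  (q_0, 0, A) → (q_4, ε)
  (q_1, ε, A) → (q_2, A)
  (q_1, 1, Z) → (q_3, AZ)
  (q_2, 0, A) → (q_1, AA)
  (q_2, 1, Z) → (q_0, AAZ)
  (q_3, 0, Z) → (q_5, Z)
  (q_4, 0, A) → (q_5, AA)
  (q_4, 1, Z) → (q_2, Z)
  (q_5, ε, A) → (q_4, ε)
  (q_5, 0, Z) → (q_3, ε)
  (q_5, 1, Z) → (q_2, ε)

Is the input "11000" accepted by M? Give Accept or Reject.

(q_0, 11000, Z)
  ε-move, top Z: go to q_4, push Z → (q_4, 11000, Z)
  read 1, top Z: go to q_2, push Z → (q_2, 1000, Z)
  read 1, top Z: go to q_0, push AAZ → (q_0, 000, AAZ)
  read 0, top A: go to q_4, push ε → (q_4, 00, AZ)
  read 0, top A: go to q_5, push AA → (q_5, 0, AAZ)
  ε-move, top A: go to q_4, push ε → (q_4, 0, AZ)
  read 0, top A: go to q_5, push AA → (q_5, ε, AAZ)
  ε-move, top A: go to q_4, push ε → (q_4, ε, AZ)
All input consumed; stack is AZ, not empty, and no further ε-move applies.

Reject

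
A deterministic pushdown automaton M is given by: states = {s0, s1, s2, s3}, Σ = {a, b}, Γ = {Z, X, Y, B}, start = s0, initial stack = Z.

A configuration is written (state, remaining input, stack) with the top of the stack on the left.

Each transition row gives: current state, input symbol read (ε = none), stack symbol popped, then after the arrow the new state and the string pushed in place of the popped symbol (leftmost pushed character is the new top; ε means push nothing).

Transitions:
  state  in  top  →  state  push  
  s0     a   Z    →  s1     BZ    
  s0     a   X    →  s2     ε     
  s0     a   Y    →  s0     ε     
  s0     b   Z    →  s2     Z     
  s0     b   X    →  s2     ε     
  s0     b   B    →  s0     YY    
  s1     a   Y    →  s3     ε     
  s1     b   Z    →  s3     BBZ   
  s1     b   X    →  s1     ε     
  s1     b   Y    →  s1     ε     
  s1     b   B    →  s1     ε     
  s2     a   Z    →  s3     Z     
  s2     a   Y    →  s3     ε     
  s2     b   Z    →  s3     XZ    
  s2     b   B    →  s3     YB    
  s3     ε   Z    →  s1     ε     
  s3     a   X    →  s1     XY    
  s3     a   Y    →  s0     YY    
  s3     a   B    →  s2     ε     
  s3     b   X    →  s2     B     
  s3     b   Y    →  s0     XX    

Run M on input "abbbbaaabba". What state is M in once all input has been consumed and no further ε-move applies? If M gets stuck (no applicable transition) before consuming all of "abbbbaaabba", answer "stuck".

(s0, abbbbaaabba, Z)
  read a, top Z: go to s1, push BZ → (s1, bbbbaaabba, BZ)
  read b, top B: go to s1, push ε → (s1, bbbaaabba, Z)
  read b, top Z: go to s3, push BBZ → (s3, bbaaabba, BBZ)
No transition for (s3, b, top B); M blocks with input bbaaabba remaining.

stuck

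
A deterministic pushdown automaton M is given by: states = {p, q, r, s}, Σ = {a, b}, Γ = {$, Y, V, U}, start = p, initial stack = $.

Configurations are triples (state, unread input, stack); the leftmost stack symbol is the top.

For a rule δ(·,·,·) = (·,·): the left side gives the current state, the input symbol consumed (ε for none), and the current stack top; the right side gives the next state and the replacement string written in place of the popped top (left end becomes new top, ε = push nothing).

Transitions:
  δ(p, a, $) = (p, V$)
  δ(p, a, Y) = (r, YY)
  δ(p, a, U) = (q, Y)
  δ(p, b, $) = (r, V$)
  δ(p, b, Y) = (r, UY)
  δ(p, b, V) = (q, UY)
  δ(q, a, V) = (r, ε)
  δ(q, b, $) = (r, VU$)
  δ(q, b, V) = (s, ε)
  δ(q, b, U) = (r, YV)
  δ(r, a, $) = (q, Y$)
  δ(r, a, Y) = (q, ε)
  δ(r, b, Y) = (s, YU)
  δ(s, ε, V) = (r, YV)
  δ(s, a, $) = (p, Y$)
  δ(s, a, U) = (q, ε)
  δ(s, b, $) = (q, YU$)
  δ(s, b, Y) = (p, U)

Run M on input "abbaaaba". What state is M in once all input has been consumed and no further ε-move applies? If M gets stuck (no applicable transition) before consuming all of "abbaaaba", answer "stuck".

stuck

(p, abbaaaba, $)
  read a, top $: go to p, push V$ → (p, bbaaaba, V$)
  read b, top V: go to q, push UY → (q, baaaba, UY$)
  read b, top U: go to r, push YV → (r, aaaba, YVY$)
  read a, top Y: go to q, push ε → (q, aaba, VY$)
  read a, top V: go to r, push ε → (r, aba, Y$)
  read a, top Y: go to q, push ε → (q, ba, $)
  read b, top $: go to r, push VU$ → (r, a, VU$)
No transition for (r, a, top V); M blocks with input a remaining.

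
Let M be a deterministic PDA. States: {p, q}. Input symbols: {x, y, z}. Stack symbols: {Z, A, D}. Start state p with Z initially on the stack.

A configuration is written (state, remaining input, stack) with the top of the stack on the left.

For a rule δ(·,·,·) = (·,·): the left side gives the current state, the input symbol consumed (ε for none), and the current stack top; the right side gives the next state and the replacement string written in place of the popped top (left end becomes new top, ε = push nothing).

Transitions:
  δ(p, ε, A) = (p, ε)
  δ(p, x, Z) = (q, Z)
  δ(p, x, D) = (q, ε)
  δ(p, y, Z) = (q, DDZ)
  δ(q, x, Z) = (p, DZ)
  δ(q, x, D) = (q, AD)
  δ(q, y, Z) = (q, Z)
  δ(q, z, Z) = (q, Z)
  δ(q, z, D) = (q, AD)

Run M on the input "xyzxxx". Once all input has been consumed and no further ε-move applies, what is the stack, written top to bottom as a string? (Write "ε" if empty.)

DZ

(p, xyzxxx, Z) ⊢ (q, yzxxx, Z) ⊢ (q, zxxx, Z) ⊢ (q, xxx, Z) ⊢ (p, xx, DZ) ⊢ (q, x, Z) ⊢ (p, ε, DZ)
All input consumed in state p with stack DZ.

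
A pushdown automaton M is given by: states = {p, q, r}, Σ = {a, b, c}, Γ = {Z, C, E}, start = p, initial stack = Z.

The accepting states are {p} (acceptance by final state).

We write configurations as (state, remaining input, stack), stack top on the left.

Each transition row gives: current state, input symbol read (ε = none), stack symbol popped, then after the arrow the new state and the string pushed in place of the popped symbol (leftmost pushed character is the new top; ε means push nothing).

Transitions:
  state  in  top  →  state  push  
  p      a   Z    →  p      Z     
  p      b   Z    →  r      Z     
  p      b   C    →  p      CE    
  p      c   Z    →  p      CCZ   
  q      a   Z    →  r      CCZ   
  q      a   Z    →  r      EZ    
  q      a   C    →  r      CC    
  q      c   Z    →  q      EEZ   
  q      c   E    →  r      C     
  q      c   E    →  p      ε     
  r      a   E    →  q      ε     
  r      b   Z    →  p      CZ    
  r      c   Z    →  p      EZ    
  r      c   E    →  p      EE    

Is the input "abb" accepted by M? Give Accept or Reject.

Accept

One accepting computation: (p, abb, Z) ⊢ (p, bb, Z) ⊢ (r, b, Z) ⊢ (p, ε, CZ)
All input consumed and state p ∈ F.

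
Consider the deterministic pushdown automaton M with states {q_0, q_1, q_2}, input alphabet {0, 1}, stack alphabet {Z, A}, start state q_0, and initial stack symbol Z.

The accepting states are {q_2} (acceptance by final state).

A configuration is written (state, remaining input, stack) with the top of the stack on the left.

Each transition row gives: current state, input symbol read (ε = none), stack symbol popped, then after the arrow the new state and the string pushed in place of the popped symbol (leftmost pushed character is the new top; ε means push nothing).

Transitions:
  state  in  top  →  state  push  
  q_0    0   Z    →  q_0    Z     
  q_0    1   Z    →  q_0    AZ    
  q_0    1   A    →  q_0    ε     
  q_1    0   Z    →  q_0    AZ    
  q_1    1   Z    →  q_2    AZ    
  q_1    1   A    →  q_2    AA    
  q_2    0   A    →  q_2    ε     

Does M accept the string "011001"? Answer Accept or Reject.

Reject

(q_0, 011001, Z) ⊢ (q_0, 11001, Z) ⊢ (q_0, 1001, AZ) ⊢ (q_0, 001, Z) ⊢ (q_0, 01, Z) ⊢ (q_0, 1, Z) ⊢ (q_0, ε, AZ)
All input consumed; state q_0 ∉ F and no further ε-move applies.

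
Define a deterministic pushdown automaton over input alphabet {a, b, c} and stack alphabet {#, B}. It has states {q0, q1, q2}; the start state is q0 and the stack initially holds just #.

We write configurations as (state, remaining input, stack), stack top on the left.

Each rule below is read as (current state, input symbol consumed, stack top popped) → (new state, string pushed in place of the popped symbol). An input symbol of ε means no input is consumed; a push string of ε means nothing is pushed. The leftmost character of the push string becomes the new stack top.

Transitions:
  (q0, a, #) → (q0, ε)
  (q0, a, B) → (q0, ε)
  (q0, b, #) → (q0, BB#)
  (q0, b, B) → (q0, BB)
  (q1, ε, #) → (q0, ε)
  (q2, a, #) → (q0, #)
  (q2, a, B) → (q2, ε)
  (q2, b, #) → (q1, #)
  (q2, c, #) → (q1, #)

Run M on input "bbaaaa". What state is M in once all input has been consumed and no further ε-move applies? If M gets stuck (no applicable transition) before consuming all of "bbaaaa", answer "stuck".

q0

(q0, bbaaaa, #)
  read b, top #: go to q0, push BB# → (q0, baaaa, BB#)
  read b, top B: go to q0, push BB → (q0, aaaa, BBB#)
  read a, top B: go to q0, push ε → (q0, aaa, BB#)
  read a, top B: go to q0, push ε → (q0, aa, B#)
  read a, top B: go to q0, push ε → (q0, a, #)
  read a, top #: go to q0, push ε → (q0, ε, ε)
All input consumed; M is in state q0.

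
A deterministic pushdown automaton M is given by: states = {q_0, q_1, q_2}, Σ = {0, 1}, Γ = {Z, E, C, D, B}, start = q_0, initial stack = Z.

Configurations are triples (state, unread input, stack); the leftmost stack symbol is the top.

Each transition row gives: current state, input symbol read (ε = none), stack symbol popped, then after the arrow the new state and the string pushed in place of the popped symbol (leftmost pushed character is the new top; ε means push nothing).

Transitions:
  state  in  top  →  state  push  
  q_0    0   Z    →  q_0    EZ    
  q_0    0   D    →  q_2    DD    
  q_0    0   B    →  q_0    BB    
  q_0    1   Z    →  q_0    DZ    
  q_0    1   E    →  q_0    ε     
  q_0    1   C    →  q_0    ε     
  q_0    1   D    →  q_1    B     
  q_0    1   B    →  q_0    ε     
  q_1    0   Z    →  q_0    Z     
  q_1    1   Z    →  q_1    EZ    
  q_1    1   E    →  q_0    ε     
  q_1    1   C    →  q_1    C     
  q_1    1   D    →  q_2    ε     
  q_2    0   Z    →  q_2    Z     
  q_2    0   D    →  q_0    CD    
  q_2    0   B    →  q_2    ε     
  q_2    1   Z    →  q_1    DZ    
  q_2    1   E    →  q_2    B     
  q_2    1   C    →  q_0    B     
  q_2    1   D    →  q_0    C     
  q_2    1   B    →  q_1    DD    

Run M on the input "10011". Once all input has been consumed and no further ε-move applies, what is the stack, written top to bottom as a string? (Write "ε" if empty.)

BDZ

(q_0, 10011, Z)
  read 1, top Z: go to q_0, push DZ → (q_0, 0011, DZ)
  read 0, top D: go to q_2, push DD → (q_2, 011, DDZ)
  read 0, top D: go to q_0, push CD → (q_0, 11, CDDZ)
  read 1, top C: go to q_0, push ε → (q_0, 1, DDZ)
  read 1, top D: go to q_1, push B → (q_1, ε, BDZ)
All input consumed in state q_1 with stack BDZ.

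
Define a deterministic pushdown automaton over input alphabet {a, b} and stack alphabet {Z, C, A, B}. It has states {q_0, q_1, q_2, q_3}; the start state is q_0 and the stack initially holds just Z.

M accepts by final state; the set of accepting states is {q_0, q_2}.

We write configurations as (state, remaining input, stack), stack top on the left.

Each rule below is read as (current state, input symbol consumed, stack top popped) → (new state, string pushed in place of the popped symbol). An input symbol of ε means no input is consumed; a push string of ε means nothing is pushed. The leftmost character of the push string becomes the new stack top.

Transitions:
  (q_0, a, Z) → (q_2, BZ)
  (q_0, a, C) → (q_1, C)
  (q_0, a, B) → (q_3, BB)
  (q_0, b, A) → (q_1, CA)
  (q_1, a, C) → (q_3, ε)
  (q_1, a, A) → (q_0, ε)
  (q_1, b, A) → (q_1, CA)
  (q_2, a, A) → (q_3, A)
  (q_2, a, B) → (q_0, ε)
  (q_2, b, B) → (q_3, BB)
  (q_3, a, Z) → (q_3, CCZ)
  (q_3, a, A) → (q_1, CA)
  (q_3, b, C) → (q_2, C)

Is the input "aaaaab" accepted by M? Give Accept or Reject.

Reject

(q_0, aaaaab, Z)
  read a, top Z: go to q_2, push BZ → (q_2, aaaab, BZ)
  read a, top B: go to q_0, push ε → (q_0, aaab, Z)
  read a, top Z: go to q_2, push BZ → (q_2, aab, BZ)
  read a, top B: go to q_0, push ε → (q_0, ab, Z)
  read a, top Z: go to q_2, push BZ → (q_2, b, BZ)
  read b, top B: go to q_3, push BB → (q_3, ε, BBZ)
All input consumed; state q_3 ∉ F and no further ε-move applies.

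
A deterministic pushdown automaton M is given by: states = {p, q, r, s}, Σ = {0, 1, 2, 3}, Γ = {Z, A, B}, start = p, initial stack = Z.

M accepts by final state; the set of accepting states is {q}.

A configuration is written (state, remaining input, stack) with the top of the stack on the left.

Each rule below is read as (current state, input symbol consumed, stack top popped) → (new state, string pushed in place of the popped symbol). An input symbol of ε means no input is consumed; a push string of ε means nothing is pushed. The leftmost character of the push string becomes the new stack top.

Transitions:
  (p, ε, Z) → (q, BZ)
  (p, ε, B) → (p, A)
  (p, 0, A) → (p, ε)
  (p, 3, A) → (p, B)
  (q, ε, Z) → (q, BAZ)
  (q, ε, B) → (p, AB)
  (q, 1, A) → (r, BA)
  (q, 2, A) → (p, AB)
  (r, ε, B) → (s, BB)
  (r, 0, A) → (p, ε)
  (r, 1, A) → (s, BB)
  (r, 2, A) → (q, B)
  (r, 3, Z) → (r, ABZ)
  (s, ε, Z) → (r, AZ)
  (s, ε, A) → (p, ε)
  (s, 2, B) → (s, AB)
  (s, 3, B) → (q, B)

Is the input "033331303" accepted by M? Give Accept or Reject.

Reject

(p, 033331303, Z)
  ε-move, top Z: go to q, push BZ → (q, 033331303, BZ)
  ε-move, top B: go to p, push AB → (p, 033331303, ABZ)
  read 0, top A: go to p, push ε → (p, 33331303, BZ)
  ε-move, top B: go to p, push A → (p, 33331303, AZ)
  read 3, top A: go to p, push B → (p, 3331303, BZ)
  ε-move, top B: go to p, push A → (p, 3331303, AZ)
  read 3, top A: go to p, push B → (p, 331303, BZ)
  ε-move, top B: go to p, push A → (p, 331303, AZ)
  read 3, top A: go to p, push B → (p, 31303, BZ)
  ε-move, top B: go to p, push A → (p, 31303, AZ)
  read 3, top A: go to p, push B → (p, 1303, BZ)
  ε-move, top B: go to p, push A → (p, 1303, AZ)
No transition applies at (p, 1303, AZ); input not fully consumed.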